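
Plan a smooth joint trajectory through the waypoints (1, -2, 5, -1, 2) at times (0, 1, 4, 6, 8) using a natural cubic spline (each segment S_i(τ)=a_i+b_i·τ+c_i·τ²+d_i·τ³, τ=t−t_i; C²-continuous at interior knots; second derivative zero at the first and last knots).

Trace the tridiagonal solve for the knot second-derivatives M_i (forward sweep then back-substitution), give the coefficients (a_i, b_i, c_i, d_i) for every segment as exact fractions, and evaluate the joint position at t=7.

Δ: Δ0=-3, Δ1=7/3, Δ2=-3, Δ3=3/2
row 1: diag=8, rhs=32; c'=3/8, d'=4
row 2: denom=10−3·3/8=71/8; d'=(-32−3·4)/(71/8)=-352/71
row 3: denom=8−2·16/71=536/71; d'=(27−2·-352/71)/(536/71)=2621/536
back: M3=2621/536
back: M2=-352/71−16/71·2621/536=-406/67
back: M1=4−3/8·-406/67=1681/268
M: M0=0, M1=1681/268, M2=-406/67, M3=2621/536, M4=0
seg 0: a=1, c=M0/2=0, d=(M1−M0)/(6·1)=1681/1608, b=Δ0−h0·(2M0+M1)/6=-6505/1608
seg 1: a=-2, c=M1/2=1681/536, d=(M2−M1)/(6·3)=-3305/4824, b=Δ1−h1·(2M1+M2)/6=-731/804
seg 2: a=5, c=M2/2=-203/67, d=(M3−M2)/(6·2)=5869/6432, b=Δ2−h2·(2M2+M3)/6=-949/1608
seg 3: a=-1, c=M3/2=2621/1072, d=(M4−M3)/(6·2)=-2621/6432, b=Δ3−h3·(2M3+M4)/6=-1415/804
t_q=7 → seg 3, τ=1; S=-1+-1415/804·τ+2621/1072·τ²+-2621/6432·τ³=-1549/2144

  seg 0: a=1 b=-6505/1608 c=0 d=1681/1608
  seg 1: a=-2 b=-731/804 c=1681/536 d=-3305/4824
  seg 2: a=5 b=-949/1608 c=-203/67 d=5869/6432
  seg 3: a=-1 b=-1415/804 c=2621/1072 d=-2621/6432
S(7) = -1549/2144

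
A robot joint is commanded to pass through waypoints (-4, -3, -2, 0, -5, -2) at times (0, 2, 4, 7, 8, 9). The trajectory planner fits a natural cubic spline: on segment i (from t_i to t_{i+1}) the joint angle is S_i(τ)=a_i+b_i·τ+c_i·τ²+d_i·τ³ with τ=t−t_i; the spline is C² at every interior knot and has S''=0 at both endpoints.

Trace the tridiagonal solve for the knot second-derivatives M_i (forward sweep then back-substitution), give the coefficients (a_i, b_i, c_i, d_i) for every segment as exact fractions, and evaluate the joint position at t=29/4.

Δ: Δ0=1/2, Δ1=1/2, Δ2=2/3, Δ3=-5, Δ4=3
row 1: diag=8, rhs=0; c'=1/4, d'=0
row 2: denom=10−2·1/4=19/2; d'=(1−2·0)/(19/2)=2/19
row 3: denom=8−3·6/19=134/19; d'=(-34−3·2/19)/(134/19)=-326/67
row 4: denom=4−1·19/134=517/134; d'=(48−1·-326/67)/(517/134)=644/47
back: M4=644/47
back: M3=-326/67−19/134·644/47=-320/47
back: M2=2/19−6/19·-320/47=106/47
back: M1=0−1/4·106/47=-53/94
M: M0=0, M1=-53/94, M2=106/47, M3=-320/47, M4=644/47, M5=0
seg 0: a=-4, c=M0/2=0, d=(M1−M0)/(6·2)=-53/1128, b=Δ0−h0·(2M0+M1)/6=97/141
seg 1: a=-3, c=M1/2=-53/188, d=(M2−M1)/(6·2)=265/1128, b=Δ1−h1·(2M1+M2)/6=35/282
seg 2: a=-2, c=M2/2=53/47, d=(M3−M2)/(6·3)=-71/141, b=Δ2−h2·(2M2+M3)/6=256/141
seg 3: a=0, c=M3/2=-160/47, d=(M4−M3)/(6·1)=482/141, b=Δ3−h3·(2M3+M4)/6=-707/141
seg 4: a=-5, c=M4/2=322/47, d=(M5−M4)/(6·1)=-322/141, b=Δ4−h4·(2M4+M5)/6=-221/141
t_q=29/4 → seg 3, τ=1/4; S=0+-707/141·τ+-160/47·τ²+482/141·τ³=-2125/1504

  seg 0: a=-4 b=97/141 c=0 d=-53/1128
  seg 1: a=-3 b=35/282 c=-53/188 d=265/1128
  seg 2: a=-2 b=256/141 c=53/47 d=-71/141
  seg 3: a=0 b=-707/141 c=-160/47 d=482/141
  seg 4: a=-5 b=-221/141 c=322/47 d=-322/141
S(29/4) = -2125/1504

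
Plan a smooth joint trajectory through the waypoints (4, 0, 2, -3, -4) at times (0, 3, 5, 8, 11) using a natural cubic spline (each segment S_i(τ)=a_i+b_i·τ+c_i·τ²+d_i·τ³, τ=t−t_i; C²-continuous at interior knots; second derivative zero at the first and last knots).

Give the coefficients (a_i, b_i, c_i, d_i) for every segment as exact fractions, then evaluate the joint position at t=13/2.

  seg 0: a=4 b=-803/354 c=0 d=331/3186
  seg 1: a=0 b=95/177 c=331/354 d=-83/236
  seg 2: a=2 b=10/177 c=-208/177 d=319/1593
  seg 3: a=-3 b=-281/177 c=37/59 d=-37/531
S(13/2) = 55/472

Δ: Δ0=-4/3, Δ1=1, Δ2=-5/3, Δ3=-1/3
row 1: diag=10, rhs=14; c'=1/5, d'=7/5
row 2: denom=10−2·1/5=48/5; d'=(-16−2·7/5)/(48/5)=-47/24
row 3: denom=12−3·5/16=177/16; d'=(8−3·-47/24)/(177/16)=74/59
back: M3=74/59
back: M2=-47/24−5/16·74/59=-416/177
back: M1=7/5−1/5·-416/177=331/177
M: M0=0, M1=331/177, M2=-416/177, M3=74/59, M4=0
seg 0: a=4, c=M0/2=0, d=(M1−M0)/(6·3)=331/3186, b=Δ0−h0·(2M0+M1)/6=-803/354
seg 1: a=0, c=M1/2=331/354, d=(M2−M1)/(6·2)=-83/236, b=Δ1−h1·(2M1+M2)/6=95/177
seg 2: a=2, c=M2/2=-208/177, d=(M3−M2)/(6·3)=319/1593, b=Δ2−h2·(2M2+M3)/6=10/177
seg 3: a=-3, c=M3/2=37/59, d=(M4−M3)/(6·3)=-37/531, b=Δ3−h3·(2M3+M4)/6=-281/177
t_q=13/2 → seg 2, τ=3/2; S=2+10/177·τ+-208/177·τ²+319/1593·τ³=55/472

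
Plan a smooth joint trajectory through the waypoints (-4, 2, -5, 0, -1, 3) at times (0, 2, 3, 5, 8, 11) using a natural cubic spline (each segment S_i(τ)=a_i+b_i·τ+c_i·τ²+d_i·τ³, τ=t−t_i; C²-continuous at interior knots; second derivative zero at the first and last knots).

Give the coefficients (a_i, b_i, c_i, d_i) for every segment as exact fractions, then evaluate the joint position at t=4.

  seg 0: a=-4 b=8472/1199 c=0 d=-4875/4796
  seg 1: a=2 b=-6153/1199 c=-14625/2398 d=10145/2398
  seg 2: a=-5 b=-1011/218 c=7905/1199 d=-1813/1199
  seg 3: a=0 b=8607/2398 c=-2973/1199 d=25295/64746
  seg 4: a=-1 b=-887/1199 c=7457/7194 d=-7457/64746
S(4) = -10927/2398

Δ: Δ0=3, Δ1=-7, Δ2=5/2, Δ3=-1/3, Δ4=4/3
row 1: diag=6, rhs=-60; c'=1/6, d'=-10
row 2: denom=6−1·1/6=35/6; d'=(57−1·-10)/(35/6)=402/35
row 3: denom=10−2·12/35=326/35; d'=(-17−2·402/35)/(326/35)=-1399/326
row 4: denom=12−3·105/326=3597/326; d'=(10−3·-1399/326)/(3597/326)=7457/3597
back: M4=7457/3597
back: M3=-1399/326−105/326·7457/3597=-5946/1199
back: M2=402/35−12/35·-5946/1199=15810/1199
back: M1=-10−1/6·15810/1199=-14625/1199
M: M0=0, M1=-14625/1199, M2=15810/1199, M3=-5946/1199, M4=7457/3597, M5=0
seg 0: a=-4, c=M0/2=0, d=(M1−M0)/(6·2)=-4875/4796, b=Δ0−h0·(2M0+M1)/6=8472/1199
seg 1: a=2, c=M1/2=-14625/2398, d=(M2−M1)/(6·1)=10145/2398, b=Δ1−h1·(2M1+M2)/6=-6153/1199
seg 2: a=-5, c=M2/2=7905/1199, d=(M3−M2)/(6·2)=-1813/1199, b=Δ2−h2·(2M2+M3)/6=-1011/218
seg 3: a=0, c=M3/2=-2973/1199, d=(M4−M3)/(6·3)=25295/64746, b=Δ3−h3·(2M3+M4)/6=8607/2398
seg 4: a=-1, c=M4/2=7457/7194, d=(M5−M4)/(6·3)=-7457/64746, b=Δ4−h4·(2M4+M5)/6=-887/1199
t_q=4 → seg 2, τ=1; S=-5+-1011/218·τ+7905/1199·τ²+-1813/1199·τ³=-10927/2398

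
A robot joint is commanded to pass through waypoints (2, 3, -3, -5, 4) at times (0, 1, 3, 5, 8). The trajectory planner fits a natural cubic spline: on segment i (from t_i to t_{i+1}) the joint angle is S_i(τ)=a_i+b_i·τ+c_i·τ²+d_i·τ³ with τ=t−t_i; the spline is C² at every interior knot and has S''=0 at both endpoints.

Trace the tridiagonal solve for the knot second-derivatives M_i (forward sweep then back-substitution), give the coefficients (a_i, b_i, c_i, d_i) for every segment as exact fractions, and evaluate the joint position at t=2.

Δ: Δ0=1, Δ1=-3, Δ2=-1, Δ3=3
row 1: diag=6, rhs=-24; c'=1/3, d'=-4
row 2: denom=8−2·1/3=22/3; d'=(12−2·-4)/(22/3)=30/11
row 3: denom=10−2·3/11=104/11; d'=(24−2·30/11)/(104/11)=51/26
back: M3=51/26
back: M2=30/11−3/11·51/26=57/26
back: M1=-4−1/3·57/26=-123/26
M: M0=0, M1=-123/26, M2=57/26, M3=51/26, M4=0
seg 0: a=2, c=M0/2=0, d=(M1−M0)/(6·1)=-41/52, b=Δ0−h0·(2M0+M1)/6=93/52
seg 1: a=3, c=M1/2=-123/52, d=(M2−M1)/(6·2)=15/26, b=Δ1−h1·(2M1+M2)/6=-15/26
seg 2: a=-3, c=M2/2=57/52, d=(M3−M2)/(6·2)=-1/52, b=Δ2−h2·(2M2+M3)/6=-81/26
seg 3: a=-5, c=M3/2=51/52, d=(M4−M3)/(6·3)=-17/156, b=Δ3−h3·(2M3+M4)/6=27/26
t_q=2 → seg 1, τ=1; S=3+-15/26·τ+-123/52·τ²+15/26·τ³=33/52

  seg 0: a=2 b=93/52 c=0 d=-41/52
  seg 1: a=3 b=-15/26 c=-123/52 d=15/26
  seg 2: a=-3 b=-81/26 c=57/52 d=-1/52
  seg 3: a=-5 b=27/26 c=51/52 d=-17/156
S(2) = 33/52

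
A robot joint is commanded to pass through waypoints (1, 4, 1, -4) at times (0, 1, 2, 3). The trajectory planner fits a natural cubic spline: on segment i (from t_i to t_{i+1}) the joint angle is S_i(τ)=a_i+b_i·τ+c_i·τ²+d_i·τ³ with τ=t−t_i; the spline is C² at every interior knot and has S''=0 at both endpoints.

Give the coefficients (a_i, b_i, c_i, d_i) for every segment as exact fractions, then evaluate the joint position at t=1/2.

  seg 0: a=1 b=67/15 c=0 d=-22/15
  seg 1: a=4 b=1/15 c=-22/5 d=4/3
  seg 2: a=1 b=-71/15 c=-2/5 d=2/15
S(1/2) = 61/20

Δ: Δ0=3, Δ1=-3, Δ2=-5
row 1: diag=4, rhs=-36; c'=1/4, d'=-9
row 2: denom=4−1·1/4=15/4; d'=(-12−1·-9)/(15/4)=-4/5
back: M2=-4/5
back: M1=-9−1/4·-4/5=-44/5
M: M0=0, M1=-44/5, M2=-4/5, M3=0
seg 0: a=1, c=M0/2=0, d=(M1−M0)/(6·1)=-22/15, b=Δ0−h0·(2M0+M1)/6=67/15
seg 1: a=4, c=M1/2=-22/5, d=(M2−M1)/(6·1)=4/3, b=Δ1−h1·(2M1+M2)/6=1/15
seg 2: a=1, c=M2/2=-2/5, d=(M3−M2)/(6·1)=2/15, b=Δ2−h2·(2M2+M3)/6=-71/15
t_q=1/2 → seg 0, τ=1/2; S=1+67/15·τ+0·τ²+-22/15·τ³=61/20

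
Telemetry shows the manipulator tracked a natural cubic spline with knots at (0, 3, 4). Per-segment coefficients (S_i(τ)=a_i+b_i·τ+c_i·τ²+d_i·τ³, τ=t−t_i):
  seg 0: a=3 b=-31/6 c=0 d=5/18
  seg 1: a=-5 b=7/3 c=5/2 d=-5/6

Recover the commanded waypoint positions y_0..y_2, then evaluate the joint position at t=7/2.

y_0 = S_0(0) = a_0 = 3
y_1 = S_1(0) = a_1 = -5
y_2 = S_1(1) = -1
t_q=7/2 is in segment 1 (τ=1/2); S_1(τ)=-53/16

y_0=3 y_1=-5 y_2=-1
S(7/2) = -53/16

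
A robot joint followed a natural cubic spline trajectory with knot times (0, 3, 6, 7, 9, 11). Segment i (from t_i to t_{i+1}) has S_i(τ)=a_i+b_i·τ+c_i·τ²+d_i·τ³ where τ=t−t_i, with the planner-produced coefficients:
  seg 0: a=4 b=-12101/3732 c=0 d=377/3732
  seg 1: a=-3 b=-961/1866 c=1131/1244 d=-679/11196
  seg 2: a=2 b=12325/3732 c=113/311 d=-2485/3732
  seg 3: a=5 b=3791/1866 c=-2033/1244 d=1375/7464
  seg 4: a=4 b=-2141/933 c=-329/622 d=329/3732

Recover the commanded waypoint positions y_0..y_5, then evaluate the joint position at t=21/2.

y_0=4 y_1=-3 y_2=2 y_3=5 y_4=4 y_5=-2
S(21/2) = -3331/9952

y_0 = S_0(0) = a_0 = 4
y_1 = S_1(0) = a_1 = -3
y_2 = S_2(0) = a_2 = 2
y_3 = S_3(0) = a_3 = 5
y_4 = S_4(0) = a_4 = 4
y_5 = S_4(2) = -2
t_q=21/2 is in segment 4 (τ=3/2); S_4(τ)=-3331/9952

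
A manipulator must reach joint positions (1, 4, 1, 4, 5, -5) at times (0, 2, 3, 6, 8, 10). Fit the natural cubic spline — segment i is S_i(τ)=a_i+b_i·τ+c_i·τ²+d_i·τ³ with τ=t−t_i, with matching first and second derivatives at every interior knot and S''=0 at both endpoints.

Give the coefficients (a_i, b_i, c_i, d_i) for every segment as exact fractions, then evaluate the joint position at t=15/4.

Δ: Δ0=3/2, Δ1=-3, Δ2=1, Δ3=1/2, Δ4=-5
row 1: diag=6, rhs=-27; c'=1/6, d'=-9/2
row 2: denom=8−1·1/6=47/6; d'=(24−1·-9/2)/(47/6)=171/47
row 3: denom=10−3·18/47=416/47; d'=(-3−3·171/47)/(416/47)=-327/208
row 4: denom=8−2·47/208=785/104; d'=(-33−2·-327/208)/(785/104)=-621/157
back: M4=-621/157
back: M3=-327/208−47/208·-621/157=-213/314
back: M2=171/47−18/47·-213/314=612/157
back: M1=-9/2−1/6·612/157=-1617/314
M: M0=0, M1=-1617/314, M2=612/157, M3=-213/314, M4=-621/157, M5=0
seg 0: a=1, c=M0/2=0, d=(M1−M0)/(6·2)=-539/1256, b=Δ0−h0·(2M0+M1)/6=505/157
seg 1: a=4, c=M1/2=-1617/628, d=(M2−M1)/(6·1)=947/628, b=Δ1−h1·(2M1+M2)/6=-607/314
seg 2: a=1, c=M2/2=306/157, d=(M3−M2)/(6·3)=-479/1884, b=Δ2−h2·(2M2+M3)/6=-1607/628
seg 3: a=4, c=M3/2=-213/628, d=(M4−M3)/(6·2)=-343/1256, b=Δ3−h3·(2M3+M4)/6=713/314
seg 4: a=5, c=M4/2=-621/314, d=(M5−M4)/(6·2)=207/628, b=Δ4−h4·(2M4+M5)/6=-371/157
t_q=15/4 → seg 2, τ=3/4; S=1+-1607/628·τ+306/157·τ²+-479/1884·τ³=2809/40192

  seg 0: a=1 b=505/157 c=0 d=-539/1256
  seg 1: a=4 b=-607/314 c=-1617/628 d=947/628
  seg 2: a=1 b=-1607/628 c=306/157 d=-479/1884
  seg 3: a=4 b=713/314 c=-213/628 d=-343/1256
  seg 4: a=5 b=-371/157 c=-621/314 d=207/628
S(15/4) = 2809/40192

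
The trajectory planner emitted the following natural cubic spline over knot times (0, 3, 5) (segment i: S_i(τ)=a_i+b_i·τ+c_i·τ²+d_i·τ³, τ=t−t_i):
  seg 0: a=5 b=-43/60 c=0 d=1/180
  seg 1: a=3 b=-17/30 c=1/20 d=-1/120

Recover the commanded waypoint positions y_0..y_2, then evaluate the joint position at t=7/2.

y_0 = S_0(0) = a_0 = 5
y_1 = S_1(0) = a_1 = 3
y_2 = S_1(2) = 2
t_q=7/2 is in segment 1 (τ=1/2); S_1(τ)=873/320

y_0=5 y_1=3 y_2=2
S(7/2) = 873/320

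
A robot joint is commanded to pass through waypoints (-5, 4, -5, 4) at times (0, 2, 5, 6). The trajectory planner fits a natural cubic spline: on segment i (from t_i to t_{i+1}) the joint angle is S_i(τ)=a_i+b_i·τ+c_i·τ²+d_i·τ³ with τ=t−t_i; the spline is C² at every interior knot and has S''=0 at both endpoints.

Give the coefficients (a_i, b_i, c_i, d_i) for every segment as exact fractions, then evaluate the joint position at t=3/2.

Δ: Δ0=9/2, Δ1=-3, Δ2=9
row 1: diag=10, rhs=-45; c'=3/10, d'=-9/2
row 2: denom=8−3·3/10=71/10; d'=(72−3·-9/2)/(71/10)=855/71
back: M2=855/71
back: M1=-9/2−3/10·855/71=-576/71
M: M0=0, M1=-576/71, M2=855/71, M3=0
seg 0: a=-5, c=M0/2=0, d=(M1−M0)/(6·2)=-48/71, b=Δ0−h0·(2M0+M1)/6=1023/142
seg 1: a=4, c=M1/2=-288/71, d=(M2−M1)/(6·3)=159/142, b=Δ1−h1·(2M1+M2)/6=-129/142
seg 2: a=-5, c=M2/2=855/142, d=(M3−M2)/(6·1)=-285/142, b=Δ2−h2·(2M2+M3)/6=354/71
t_q=3/2 → seg 0, τ=3/2; S=-5+1023/142·τ+0·τ²+-48/71·τ³=1001/284

  seg 0: a=-5 b=1023/142 c=0 d=-48/71
  seg 1: a=4 b=-129/142 c=-288/71 d=159/142
  seg 2: a=-5 b=354/71 c=855/142 d=-285/142
S(3/2) = 1001/284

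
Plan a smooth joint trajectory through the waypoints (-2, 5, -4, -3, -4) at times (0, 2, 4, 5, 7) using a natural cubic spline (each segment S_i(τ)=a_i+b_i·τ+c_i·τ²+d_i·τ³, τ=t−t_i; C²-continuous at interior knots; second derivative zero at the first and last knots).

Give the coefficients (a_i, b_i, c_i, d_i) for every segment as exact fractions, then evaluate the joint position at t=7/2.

Δ: Δ0=7/2, Δ1=-9/2, Δ2=1, Δ3=-1/2
row 1: diag=8, rhs=-48; c'=1/4, d'=-6
row 2: denom=6−2·1/4=11/2; d'=(33−2·-6)/(11/2)=90/11
row 3: denom=6−1·2/11=64/11; d'=(-9−1·90/11)/(64/11)=-189/64
back: M3=-189/64
back: M2=90/11−2/11·-189/64=279/32
back: M1=-6−1/4·279/32=-1047/128
M: M0=0, M1=-1047/128, M2=279/32, M3=-189/64, M4=0
seg 0: a=-2, c=M0/2=0, d=(M1−M0)/(6·2)=-349/512, b=Δ0−h0·(2M0+M1)/6=797/128
seg 1: a=5, c=M1/2=-1047/256, d=(M2−M1)/(6·2)=721/512, b=Δ1−h1·(2M1+M2)/6=-125/64
seg 2: a=-4, c=M2/2=279/64, d=(M3−M2)/(6·1)=-249/128, b=Δ2−h2·(2M2+M3)/6=-181/128
seg 3: a=-3, c=M3/2=-189/128, d=(M4−M3)/(6·2)=63/256, b=Δ3−h3·(2M3+M4)/6=47/32
t_q=7/2 → seg 1, τ=3/2; S=5+-125/64·τ+-1047/256·τ²+721/512·τ³=-9745/4096

  seg 0: a=-2 b=797/128 c=0 d=-349/512
  seg 1: a=5 b=-125/64 c=-1047/256 d=721/512
  seg 2: a=-4 b=-181/128 c=279/64 d=-249/128
  seg 3: a=-3 b=47/32 c=-189/128 d=63/256
S(7/2) = -9745/4096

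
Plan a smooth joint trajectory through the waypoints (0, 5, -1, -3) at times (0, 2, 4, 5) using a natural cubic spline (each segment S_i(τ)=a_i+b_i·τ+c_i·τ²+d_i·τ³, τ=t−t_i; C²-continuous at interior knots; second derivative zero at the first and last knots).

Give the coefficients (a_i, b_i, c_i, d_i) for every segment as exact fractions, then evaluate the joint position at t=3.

Δ: Δ0=5/2, Δ1=-3, Δ2=-2
row 1: diag=8, rhs=-33; c'=1/4, d'=-33/8
row 2: denom=6−2·1/4=11/2; d'=(6−2·-33/8)/(11/2)=57/22
back: M2=57/22
back: M1=-33/8−1/4·57/22=-105/22
M: M0=0, M1=-105/22, M2=57/22, M3=0
seg 0: a=0, c=M0/2=0, d=(M1−M0)/(6·2)=-35/88, b=Δ0−h0·(2M0+M1)/6=45/11
seg 1: a=5, c=M1/2=-105/44, d=(M2−M1)/(6·2)=27/44, b=Δ1−h1·(2M1+M2)/6=-15/22
seg 2: a=-1, c=M2/2=57/44, d=(M3−M2)/(6·1)=-19/44, b=Δ2−h2·(2M2+M3)/6=-63/22
t_q=3 → seg 1, τ=1; S=5+-15/22·τ+-105/44·τ²+27/44·τ³=28/11

  seg 0: a=0 b=45/11 c=0 d=-35/88
  seg 1: a=5 b=-15/22 c=-105/44 d=27/44
  seg 2: a=-1 b=-63/22 c=57/44 d=-19/44
S(3) = 28/11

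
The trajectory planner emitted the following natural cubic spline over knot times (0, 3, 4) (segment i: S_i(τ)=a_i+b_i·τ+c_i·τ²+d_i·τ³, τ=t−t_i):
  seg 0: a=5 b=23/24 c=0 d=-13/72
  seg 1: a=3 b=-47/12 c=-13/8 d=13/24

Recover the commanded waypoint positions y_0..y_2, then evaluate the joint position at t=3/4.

y_0=5 y_1=3 y_2=-2
S(3/4) = 2889/512

y_0 = S_0(0) = a_0 = 5
y_1 = S_1(0) = a_1 = 3
y_2 = S_1(1) = -2
t_q=3/4 is in segment 0 (τ=3/4); S_0(τ)=2889/512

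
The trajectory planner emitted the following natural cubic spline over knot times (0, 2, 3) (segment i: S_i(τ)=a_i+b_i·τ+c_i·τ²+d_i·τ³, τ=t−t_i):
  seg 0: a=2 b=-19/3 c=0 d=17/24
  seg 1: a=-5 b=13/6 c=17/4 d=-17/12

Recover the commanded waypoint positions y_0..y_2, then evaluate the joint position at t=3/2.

y_0 = S_0(0) = a_0 = 2
y_1 = S_1(0) = a_1 = -5
y_2 = S_1(1) = 0
t_q=3/2 is in segment 0 (τ=3/2); S_0(τ)=-327/64

y_0=2 y_1=-5 y_2=0
S(3/2) = -327/64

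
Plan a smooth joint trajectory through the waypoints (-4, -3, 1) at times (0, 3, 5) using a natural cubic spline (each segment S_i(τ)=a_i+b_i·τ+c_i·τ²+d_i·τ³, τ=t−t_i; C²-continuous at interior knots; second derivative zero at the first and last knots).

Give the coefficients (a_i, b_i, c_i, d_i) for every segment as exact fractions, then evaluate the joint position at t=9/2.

Δ: Δ0=1/3, Δ1=2
row 1: diag=10, rhs=10; c'=1/5, d'=1
back: M1=1
M: M0=0, M1=1, M2=0
seg 0: a=-4, c=M0/2=0, d=(M1−M0)/(6·3)=1/18, b=Δ0−h0·(2M0+M1)/6=-1/6
seg 1: a=-3, c=M1/2=1/2, d=(M2−M1)/(6·2)=-1/12, b=Δ1−h1·(2M1+M2)/6=4/3
t_q=9/2 → seg 1, τ=3/2; S=-3+4/3·τ+1/2·τ²+-1/12·τ³=-5/32

  seg 0: a=-4 b=-1/6 c=0 d=1/18
  seg 1: a=-3 b=4/3 c=1/2 d=-1/12
S(9/2) = -5/32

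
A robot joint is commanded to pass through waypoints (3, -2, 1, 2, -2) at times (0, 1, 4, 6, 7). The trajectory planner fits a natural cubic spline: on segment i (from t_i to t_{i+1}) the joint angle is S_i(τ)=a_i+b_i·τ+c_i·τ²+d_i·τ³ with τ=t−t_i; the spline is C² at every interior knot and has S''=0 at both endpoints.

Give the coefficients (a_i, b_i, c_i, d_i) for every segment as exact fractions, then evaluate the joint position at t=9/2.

Δ: Δ0=-5, Δ1=1, Δ2=1/2, Δ3=-4
row 1: diag=8, rhs=36; c'=3/8, d'=9/2
row 2: denom=10−3·3/8=71/8; d'=(-3−3·9/2)/(71/8)=-132/71
row 3: denom=6−2·16/71=394/71; d'=(-27−2·-132/71)/(394/71)=-1653/394
back: M3=-1653/394
back: M2=-132/71−16/71·-1653/394=-180/197
back: M1=9/2−3/8·-180/197=954/197
M: M0=0, M1=954/197, M2=-180/197, M3=-1653/394, M4=0
seg 0: a=3, c=M0/2=0, d=(M1−M0)/(6·1)=159/197, b=Δ0−h0·(2M0+M1)/6=-1144/197
seg 1: a=-2, c=M1/2=477/197, d=(M2−M1)/(6·3)=-63/197, b=Δ1−h1·(2M1+M2)/6=-667/197
seg 2: a=1, c=M2/2=-90/197, d=(M3−M2)/(6·2)=-431/1576, b=Δ2−h2·(2M2+M3)/6=494/197
seg 3: a=2, c=M3/2=-1653/788, d=(M4−M3)/(6·1)=551/788, b=Δ3−h3·(2M3+M4)/6=-1025/394
t_q=9/2 → seg 2, τ=1/2; S=1+494/197·τ+-90/197·τ²+-431/1576·τ³=26545/12608

  seg 0: a=3 b=-1144/197 c=0 d=159/197
  seg 1: a=-2 b=-667/197 c=477/197 d=-63/197
  seg 2: a=1 b=494/197 c=-90/197 d=-431/1576
  seg 3: a=2 b=-1025/394 c=-1653/788 d=551/788
S(9/2) = 26545/12608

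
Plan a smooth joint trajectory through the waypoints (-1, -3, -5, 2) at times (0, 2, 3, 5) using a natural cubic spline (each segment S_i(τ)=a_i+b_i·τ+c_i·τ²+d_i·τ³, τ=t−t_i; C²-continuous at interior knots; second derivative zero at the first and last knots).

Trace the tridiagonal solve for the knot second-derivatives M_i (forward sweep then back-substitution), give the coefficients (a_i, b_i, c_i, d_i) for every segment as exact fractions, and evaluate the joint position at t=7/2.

  seg 0: a=-1 b=-12/35 c=0 d=-23/140
  seg 1: a=-3 b=-81/35 c=-69/70 d=13/10
  seg 2: a=-5 b=-27/70 c=102/35 d=-17/35
S(7/2) = -181/40

Δ: Δ0=-1, Δ1=-2, Δ2=7/2
row 1: diag=6, rhs=-6; c'=1/6, d'=-1
row 2: denom=6−1·1/6=35/6; d'=(33−1·-1)/(35/6)=204/35
back: M2=204/35
back: M1=-1−1/6·204/35=-69/35
M: M0=0, M1=-69/35, M2=204/35, M3=0
seg 0: a=-1, c=M0/2=0, d=(M1−M0)/(6·2)=-23/140, b=Δ0−h0·(2M0+M1)/6=-12/35
seg 1: a=-3, c=M1/2=-69/70, d=(M2−M1)/(6·1)=13/10, b=Δ1−h1·(2M1+M2)/6=-81/35
seg 2: a=-5, c=M2/2=102/35, d=(M3−M2)/(6·2)=-17/35, b=Δ2−h2·(2M2+M3)/6=-27/70
t_q=7/2 → seg 2, τ=1/2; S=-5+-27/70·τ+102/35·τ²+-17/35·τ³=-181/40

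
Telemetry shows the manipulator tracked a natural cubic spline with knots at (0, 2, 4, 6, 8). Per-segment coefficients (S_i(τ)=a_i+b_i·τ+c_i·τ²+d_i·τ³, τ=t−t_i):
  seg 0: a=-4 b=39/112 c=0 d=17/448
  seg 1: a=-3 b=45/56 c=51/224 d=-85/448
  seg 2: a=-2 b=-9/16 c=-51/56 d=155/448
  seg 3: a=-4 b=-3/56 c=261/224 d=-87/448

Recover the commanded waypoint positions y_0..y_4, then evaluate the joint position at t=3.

y_0=-4 y_1=-3 y_2=-2 y_3=-4 y_4=-1
S(3) = -967/448

y_0 = S_0(0) = a_0 = -4
y_1 = S_1(0) = a_1 = -3
y_2 = S_2(0) = a_2 = -2
y_3 = S_3(0) = a_3 = -4
y_4 = S_3(2) = -1
t_q=3 is in segment 1 (τ=1); S_1(τ)=-967/448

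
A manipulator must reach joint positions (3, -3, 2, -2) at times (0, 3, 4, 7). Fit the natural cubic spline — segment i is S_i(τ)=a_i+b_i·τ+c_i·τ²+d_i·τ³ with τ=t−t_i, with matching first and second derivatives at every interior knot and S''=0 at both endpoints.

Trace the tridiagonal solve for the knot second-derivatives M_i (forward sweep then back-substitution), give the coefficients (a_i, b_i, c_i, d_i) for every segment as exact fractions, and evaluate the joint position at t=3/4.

  seg 0: a=3 b=-313/63 c=0 d=187/567
  seg 1: a=-3 b=248/63 c=187/63 d=-40/21
  seg 2: a=2 b=262/63 c=-173/63 d=173/567
S(3/4) = -263/448

Δ: Δ0=-2, Δ1=5, Δ2=-4/3
row 1: diag=8, rhs=42; c'=1/8, d'=21/4
row 2: denom=8−1·1/8=63/8; d'=(-38−1·21/4)/(63/8)=-346/63
back: M2=-346/63
back: M1=21/4−1/8·-346/63=374/63
M: M0=0, M1=374/63, M2=-346/63, M3=0
seg 0: a=3, c=M0/2=0, d=(M1−M0)/(6·3)=187/567, b=Δ0−h0·(2M0+M1)/6=-313/63
seg 1: a=-3, c=M1/2=187/63, d=(M2−M1)/(6·1)=-40/21, b=Δ1−h1·(2M1+M2)/6=248/63
seg 2: a=2, c=M2/2=-173/63, d=(M3−M2)/(6·3)=173/567, b=Δ2−h2·(2M2+M3)/6=262/63
t_q=3/4 → seg 0, τ=3/4; S=3+-313/63·τ+0·τ²+187/567·τ³=-263/448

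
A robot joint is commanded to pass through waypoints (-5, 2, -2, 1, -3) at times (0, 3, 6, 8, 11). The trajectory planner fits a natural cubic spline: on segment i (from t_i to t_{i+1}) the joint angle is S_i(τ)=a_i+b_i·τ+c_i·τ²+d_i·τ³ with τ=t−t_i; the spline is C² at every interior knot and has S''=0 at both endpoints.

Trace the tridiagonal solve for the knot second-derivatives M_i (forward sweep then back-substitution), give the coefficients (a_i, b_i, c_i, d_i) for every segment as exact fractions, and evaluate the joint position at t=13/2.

Δ: Δ0=7/3, Δ1=-4/3, Δ2=3/2, Δ3=-4/3
row 1: diag=12, rhs=-22; c'=1/4, d'=-11/6
row 2: denom=10−3·1/4=37/4; d'=(17−3·-11/6)/(37/4)=90/37
row 3: denom=10−2·8/37=354/37; d'=(-17−2·90/37)/(354/37)=-809/354
back: M3=-809/354
back: M2=90/37−8/37·-809/354=518/177
back: M1=-11/6−1/4·518/177=-454/177
M: M0=0, M1=-454/177, M2=518/177, M3=-809/354, M4=0
seg 0: a=-5, c=M0/2=0, d=(M1−M0)/(6·3)=-227/1593, b=Δ0−h0·(2M0+M1)/6=640/177
seg 1: a=2, c=M1/2=-227/177, d=(M2−M1)/(6·3)=18/59, b=Δ1−h1·(2M1+M2)/6=-41/177
seg 2: a=-2, c=M2/2=259/177, d=(M3−M2)/(6·2)=-205/472, b=Δ2−h2·(2M2+M3)/6=55/177
seg 3: a=1, c=M3/2=-809/708, d=(M4−M3)/(6·3)=809/6372, b=Δ3−h3·(2M3+M4)/6=337/354
t_q=13/2 → seg 2, τ=1/2; S=-2+55/177·τ+259/177·τ²+-205/472·τ³=-5789/3776

  seg 0: a=-5 b=640/177 c=0 d=-227/1593
  seg 1: a=2 b=-41/177 c=-227/177 d=18/59
  seg 2: a=-2 b=55/177 c=259/177 d=-205/472
  seg 3: a=1 b=337/354 c=-809/708 d=809/6372
S(13/2) = -5789/3776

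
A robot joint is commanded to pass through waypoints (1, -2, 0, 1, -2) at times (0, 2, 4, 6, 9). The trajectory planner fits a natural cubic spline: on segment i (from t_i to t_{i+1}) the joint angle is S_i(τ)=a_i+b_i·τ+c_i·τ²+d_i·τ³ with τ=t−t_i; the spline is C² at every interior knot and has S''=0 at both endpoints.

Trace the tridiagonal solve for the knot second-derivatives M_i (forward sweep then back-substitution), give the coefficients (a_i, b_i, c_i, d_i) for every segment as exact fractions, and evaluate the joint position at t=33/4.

  seg 0: a=1 b=-155/71 c=0 d=97/568
  seg 1: a=-2 b=-19/142 c=291/284 d=-65/284
  seg 2: a=0 b=173/142 c=-99/284 d=-3/568
  seg 3: a=1 b=-17/71 c=-27/71 d=3/71
S(33/4) = -4465/4544

Δ: Δ0=-3/2, Δ1=1, Δ2=1/2, Δ3=-1
row 1: diag=8, rhs=15; c'=1/4, d'=15/8
row 2: denom=8−2·1/4=15/2; d'=(-3−2·15/8)/(15/2)=-9/10
row 3: denom=10−2·4/15=142/15; d'=(-9−2·-9/10)/(142/15)=-54/71
back: M3=-54/71
back: M2=-9/10−4/15·-54/71=-99/142
back: M1=15/8−1/4·-99/142=291/142
M: M0=0, M1=291/142, M2=-99/142, M3=-54/71, M4=0
seg 0: a=1, c=M0/2=0, d=(M1−M0)/(6·2)=97/568, b=Δ0−h0·(2M0+M1)/6=-155/71
seg 1: a=-2, c=M1/2=291/284, d=(M2−M1)/(6·2)=-65/284, b=Δ1−h1·(2M1+M2)/6=-19/142
seg 2: a=0, c=M2/2=-99/284, d=(M3−M2)/(6·2)=-3/568, b=Δ2−h2·(2M2+M3)/6=173/142
seg 3: a=1, c=M3/2=-27/71, d=(M4−M3)/(6·3)=3/71, b=Δ3−h3·(2M3+M4)/6=-17/71
t_q=33/4 → seg 3, τ=9/4; S=1+-17/71·τ+-27/71·τ²+3/71·τ³=-4465/4544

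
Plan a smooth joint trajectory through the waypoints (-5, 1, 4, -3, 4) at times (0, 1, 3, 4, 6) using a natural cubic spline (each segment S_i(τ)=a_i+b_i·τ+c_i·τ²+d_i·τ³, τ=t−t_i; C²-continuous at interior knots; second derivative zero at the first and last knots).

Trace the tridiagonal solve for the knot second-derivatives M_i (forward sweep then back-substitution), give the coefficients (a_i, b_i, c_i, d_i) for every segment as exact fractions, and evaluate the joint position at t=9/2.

Δ: Δ0=6, Δ1=3/2, Δ2=-7, Δ3=7/2
row 1: diag=6, rhs=-27; c'=1/3, d'=-9/2
row 2: denom=6−2·1/3=16/3; d'=(-51−2·-9/2)/(16/3)=-63/8
row 3: denom=6−1·3/16=93/16; d'=(63−1·-63/8)/(93/16)=378/31
back: M3=378/31
back: M2=-63/8−3/16·378/31=-315/31
back: M1=-9/2−1/3·-315/31=-69/62
M: M0=0, M1=-69/62, M2=-315/31, M3=378/31, M4=0
seg 0: a=-5, c=M0/2=0, d=(M1−M0)/(6·1)=-23/124, b=Δ0−h0·(2M0+M1)/6=767/124
seg 1: a=1, c=M1/2=-69/124, d=(M2−M1)/(6·2)=-187/248, b=Δ1−h1·(2M1+M2)/6=349/62
seg 2: a=4, c=M2/2=-315/62, d=(M3−M2)/(6·1)=231/62, b=Δ2−h2·(2M2+M3)/6=-175/31
seg 3: a=-3, c=M3/2=189/31, d=(M4−M3)/(6·2)=-63/62, b=Δ3−h3·(2M3+M4)/6=-287/62
t_q=9/2 → seg 3, τ=1/2; S=-3+-287/62·τ+189/31·τ²+-63/62·τ³=-1943/496

  seg 0: a=-5 b=767/124 c=0 d=-23/124
  seg 1: a=1 b=349/62 c=-69/124 d=-187/248
  seg 2: a=4 b=-175/31 c=-315/62 d=231/62
  seg 3: a=-3 b=-287/62 c=189/31 d=-63/62
S(9/2) = -1943/496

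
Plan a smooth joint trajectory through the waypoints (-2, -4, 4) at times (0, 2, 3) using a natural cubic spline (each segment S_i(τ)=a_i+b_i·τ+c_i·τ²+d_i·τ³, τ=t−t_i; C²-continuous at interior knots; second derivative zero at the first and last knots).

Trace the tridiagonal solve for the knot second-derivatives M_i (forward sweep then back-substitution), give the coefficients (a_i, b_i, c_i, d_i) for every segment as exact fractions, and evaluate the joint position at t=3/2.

  seg 0: a=-2 b=-4 c=0 d=3/4
  seg 1: a=-4 b=5 c=9/2 d=-3/2
S(3/2) = -175/32

Δ: Δ0=-1, Δ1=8
row 1: diag=6, rhs=54; c'=1/6, d'=9
back: M1=9
M: M0=0, M1=9, M2=0
seg 0: a=-2, c=M0/2=0, d=(M1−M0)/(6·2)=3/4, b=Δ0−h0·(2M0+M1)/6=-4
seg 1: a=-4, c=M1/2=9/2, d=(M2−M1)/(6·1)=-3/2, b=Δ1−h1·(2M1+M2)/6=5
t_q=3/2 → seg 0, τ=3/2; S=-2+-4·τ+0·τ²+3/4·τ³=-175/32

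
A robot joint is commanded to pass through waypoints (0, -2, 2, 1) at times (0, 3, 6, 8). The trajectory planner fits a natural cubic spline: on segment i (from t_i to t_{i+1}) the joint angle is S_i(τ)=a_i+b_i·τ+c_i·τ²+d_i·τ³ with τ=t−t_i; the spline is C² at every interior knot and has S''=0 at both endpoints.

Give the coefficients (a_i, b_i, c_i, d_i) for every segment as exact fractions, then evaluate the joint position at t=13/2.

Δ: Δ0=-2/3, Δ1=4/3, Δ2=-1/2
row 1: diag=12, rhs=12; c'=1/4, d'=1
row 2: denom=10−3·1/4=37/4; d'=(-11−3·1)/(37/4)=-56/37
back: M2=-56/37
back: M1=1−1/4·-56/37=51/37
M: M0=0, M1=51/37, M2=-56/37, M3=0
seg 0: a=0, c=M0/2=0, d=(M1−M0)/(6·3)=17/222, b=Δ0−h0·(2M0+M1)/6=-301/222
seg 1: a=-2, c=M1/2=51/74, d=(M2−M1)/(6·3)=-107/666, b=Δ1−h1·(2M1+M2)/6=79/111
seg 2: a=2, c=M2/2=-28/37, d=(M3−M2)/(6·2)=14/111, b=Δ2−h2·(2M2+M3)/6=113/222
t_q=13/2 → seg 2, τ=1/2; S=2+113/222·τ+-28/37·τ²+14/111·τ³=77/37

  seg 0: a=0 b=-301/222 c=0 d=17/222
  seg 1: a=-2 b=79/111 c=51/74 d=-107/666
  seg 2: a=2 b=113/222 c=-28/37 d=14/111
S(13/2) = 77/37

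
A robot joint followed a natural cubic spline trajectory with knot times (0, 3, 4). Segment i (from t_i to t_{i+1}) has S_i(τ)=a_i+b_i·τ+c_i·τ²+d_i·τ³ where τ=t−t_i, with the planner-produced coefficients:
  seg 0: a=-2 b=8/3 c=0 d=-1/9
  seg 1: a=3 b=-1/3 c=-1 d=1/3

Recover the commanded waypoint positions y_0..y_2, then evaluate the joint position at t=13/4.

y_0=-2 y_1=3 y_2=2
S(13/4) = 183/64

y_0 = S_0(0) = a_0 = -2
y_1 = S_1(0) = a_1 = 3
y_2 = S_1(1) = 2
t_q=13/4 is in segment 1 (τ=1/4); S_1(τ)=183/64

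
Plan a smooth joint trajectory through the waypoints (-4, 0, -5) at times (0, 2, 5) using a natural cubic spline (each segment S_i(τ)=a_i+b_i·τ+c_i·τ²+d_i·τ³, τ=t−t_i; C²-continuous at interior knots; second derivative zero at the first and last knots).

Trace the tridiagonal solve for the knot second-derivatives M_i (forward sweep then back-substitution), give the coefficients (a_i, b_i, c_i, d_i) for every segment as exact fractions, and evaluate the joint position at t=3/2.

Δ: Δ0=2, Δ1=-5/3
row 1: diag=10, rhs=-22; c'=3/10, d'=-11/5
back: M1=-11/5
M: M0=0, M1=-11/5, M2=0
seg 0: a=-4, c=M0/2=0, d=(M1−M0)/(6·2)=-11/60, b=Δ0−h0·(2M0+M1)/6=41/15
seg 1: a=0, c=M1/2=-11/10, d=(M2−M1)/(6·3)=11/90, b=Δ1−h1·(2M1+M2)/6=8/15
t_q=3/2 → seg 0, τ=3/2; S=-4+41/15·τ+0·τ²+-11/60·τ³=-83/160

  seg 0: a=-4 b=41/15 c=0 d=-11/60
  seg 1: a=0 b=8/15 c=-11/10 d=11/90
S(3/2) = -83/160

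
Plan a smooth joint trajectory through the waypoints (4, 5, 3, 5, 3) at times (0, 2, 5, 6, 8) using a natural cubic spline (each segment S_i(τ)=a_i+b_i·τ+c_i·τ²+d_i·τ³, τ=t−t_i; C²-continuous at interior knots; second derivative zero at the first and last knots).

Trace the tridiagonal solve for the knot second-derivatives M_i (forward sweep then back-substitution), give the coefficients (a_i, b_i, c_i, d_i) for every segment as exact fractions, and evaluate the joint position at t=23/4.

Δ: Δ0=1/2, Δ1=-2/3, Δ2=2, Δ3=-1
row 1: diag=10, rhs=-7; c'=3/10, d'=-7/10
row 2: denom=8−3·3/10=71/10; d'=(16−3·-7/10)/(71/10)=181/71
row 3: denom=6−1·10/71=416/71; d'=(-18−1·181/71)/(416/71)=-1459/416
back: M3=-1459/416
back: M2=181/71−10/71·-1459/416=633/208
back: M1=-7/10−3/10·633/208=-671/416
M: M0=0, M1=-671/416, M2=633/208, M3=-1459/416, M4=0
seg 0: a=4, c=M0/2=0, d=(M1−M0)/(6·2)=-671/4992, b=Δ0−h0·(2M0+M1)/6=1295/1248
seg 1: a=5, c=M1/2=-671/832, d=(M2−M1)/(6·3)=149/576, b=Δ1−h1·(2M1+M2)/6=-359/624
seg 2: a=3, c=M2/2=633/416, d=(M3−M2)/(6·1)=-2725/2496, b=Δ2−h2·(2M2+M3)/6=3919/2496
seg 3: a=5, c=M3/2=-1459/832, d=(M4−M3)/(6·2)=1459/4992, b=Δ3−h3·(2M3+M4)/6=835/624
t_q=23/4 → seg 2, τ=3/4; S=3+3919/2496·τ+633/416·τ²+-2725/2496·τ³=243499/53248

  seg 0: a=4 b=1295/1248 c=0 d=-671/4992
  seg 1: a=5 b=-359/624 c=-671/832 d=149/576
  seg 2: a=3 b=3919/2496 c=633/416 d=-2725/2496
  seg 3: a=5 b=835/624 c=-1459/832 d=1459/4992
S(23/4) = 243499/53248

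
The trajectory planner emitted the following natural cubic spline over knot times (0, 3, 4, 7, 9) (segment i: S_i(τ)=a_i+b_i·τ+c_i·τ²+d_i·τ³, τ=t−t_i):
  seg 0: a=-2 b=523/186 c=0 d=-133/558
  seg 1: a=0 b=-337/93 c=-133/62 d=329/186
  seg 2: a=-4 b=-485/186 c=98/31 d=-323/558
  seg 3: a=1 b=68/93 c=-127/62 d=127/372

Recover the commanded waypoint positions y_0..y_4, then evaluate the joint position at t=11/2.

y_0 = S_0(0) = a_0 = -2
y_1 = S_1(0) = a_1 = 0
y_2 = S_2(0) = a_2 = -4
y_3 = S_3(0) = a_3 = 1
y_4 = S_3(2) = -3
t_q=11/2 is in segment 2 (τ=3/2); S_2(τ)=-1365/496

y_0=-2 y_1=0 y_2=-4 y_3=1 y_4=-3
S(11/2) = -1365/496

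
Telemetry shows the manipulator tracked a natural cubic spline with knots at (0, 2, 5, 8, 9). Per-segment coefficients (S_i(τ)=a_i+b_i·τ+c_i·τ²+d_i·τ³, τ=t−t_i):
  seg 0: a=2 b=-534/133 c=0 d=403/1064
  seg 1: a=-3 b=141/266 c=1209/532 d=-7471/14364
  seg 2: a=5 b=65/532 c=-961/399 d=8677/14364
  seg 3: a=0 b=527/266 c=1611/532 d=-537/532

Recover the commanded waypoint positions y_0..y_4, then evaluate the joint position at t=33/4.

y_0=2 y_1=-3 y_2=5 y_3=0 y_4=4
S(33/4) = 3253/4864

y_0 = S_0(0) = a_0 = 2
y_1 = S_1(0) = a_1 = -3
y_2 = S_2(0) = a_2 = 5
y_3 = S_3(0) = a_3 = 0
y_4 = S_3(1) = 4
t_q=33/4 is in segment 3 (τ=1/4); S_3(τ)=3253/4864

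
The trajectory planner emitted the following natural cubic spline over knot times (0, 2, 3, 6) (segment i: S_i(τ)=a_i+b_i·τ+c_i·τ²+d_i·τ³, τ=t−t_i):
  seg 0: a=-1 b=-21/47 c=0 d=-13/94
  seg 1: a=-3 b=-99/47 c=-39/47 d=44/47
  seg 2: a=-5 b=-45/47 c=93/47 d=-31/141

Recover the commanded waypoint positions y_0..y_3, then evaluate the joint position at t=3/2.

y_0=-1 y_1=-3 y_2=-5 y_3=4
S(3/2) = -1607/752

y_0 = S_0(0) = a_0 = -1
y_1 = S_1(0) = a_1 = -3
y_2 = S_2(0) = a_2 = -5
y_3 = S_2(3) = 4
t_q=3/2 is in segment 0 (τ=3/2); S_0(τ)=-1607/752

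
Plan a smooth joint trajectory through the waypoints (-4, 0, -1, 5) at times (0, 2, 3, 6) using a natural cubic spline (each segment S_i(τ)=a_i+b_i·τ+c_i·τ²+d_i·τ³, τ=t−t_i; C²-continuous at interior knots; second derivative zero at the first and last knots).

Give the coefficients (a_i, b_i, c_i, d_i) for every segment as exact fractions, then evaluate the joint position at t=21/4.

  seg 0: a=-4 b=148/47 c=0 d=-27/94
  seg 1: a=0 b=-14/47 c=-81/47 d=48/47
  seg 2: a=-1 b=-32/47 c=63/47 d=-7/47
S(21/4) = 7693/3008

Δ: Δ0=2, Δ1=-1, Δ2=2
row 1: diag=6, rhs=-18; c'=1/6, d'=-3
row 2: denom=8−1·1/6=47/6; d'=(18−1·-3)/(47/6)=126/47
back: M2=126/47
back: M1=-3−1/6·126/47=-162/47
M: M0=0, M1=-162/47, M2=126/47, M3=0
seg 0: a=-4, c=M0/2=0, d=(M1−M0)/(6·2)=-27/94, b=Δ0−h0·(2M0+M1)/6=148/47
seg 1: a=0, c=M1/2=-81/47, d=(M2−M1)/(6·1)=48/47, b=Δ1−h1·(2M1+M2)/6=-14/47
seg 2: a=-1, c=M2/2=63/47, d=(M3−M2)/(6·3)=-7/47, b=Δ2−h2·(2M2+M3)/6=-32/47
t_q=21/4 → seg 2, τ=9/4; S=-1+-32/47·τ+63/47·τ²+-7/47·τ³=7693/3008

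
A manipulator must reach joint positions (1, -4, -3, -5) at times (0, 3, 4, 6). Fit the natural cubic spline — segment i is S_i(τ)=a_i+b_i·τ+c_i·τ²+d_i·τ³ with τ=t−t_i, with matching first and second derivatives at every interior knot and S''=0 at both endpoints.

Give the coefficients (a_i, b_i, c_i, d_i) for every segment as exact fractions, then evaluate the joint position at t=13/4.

Δ: Δ0=-5/3, Δ1=1, Δ2=-1
row 1: diag=8, rhs=16; c'=1/8, d'=2
row 2: denom=6−1·1/8=47/8; d'=(-12−1·2)/(47/8)=-112/47
back: M2=-112/47
back: M1=2−1/8·-112/47=108/47
M: M0=0, M1=108/47, M2=-112/47, M3=0
seg 0: a=1, c=M0/2=0, d=(M1−M0)/(6·3)=6/47, b=Δ0−h0·(2M0+M1)/6=-397/141
seg 1: a=-4, c=M1/2=54/47, d=(M2−M1)/(6·1)=-110/141, b=Δ1−h1·(2M1+M2)/6=89/141
seg 2: a=-3, c=M2/2=-56/47, d=(M3−M2)/(6·2)=28/141, b=Δ2−h2·(2M2+M3)/6=83/141
t_q=13/4 → seg 1, τ=1/4; S=-4+89/141·τ+54/47·τ²+-110/141·τ³=-5689/1504

  seg 0: a=1 b=-397/141 c=0 d=6/47
  seg 1: a=-4 b=89/141 c=54/47 d=-110/141
  seg 2: a=-3 b=83/141 c=-56/47 d=28/141
S(13/4) = -5689/1504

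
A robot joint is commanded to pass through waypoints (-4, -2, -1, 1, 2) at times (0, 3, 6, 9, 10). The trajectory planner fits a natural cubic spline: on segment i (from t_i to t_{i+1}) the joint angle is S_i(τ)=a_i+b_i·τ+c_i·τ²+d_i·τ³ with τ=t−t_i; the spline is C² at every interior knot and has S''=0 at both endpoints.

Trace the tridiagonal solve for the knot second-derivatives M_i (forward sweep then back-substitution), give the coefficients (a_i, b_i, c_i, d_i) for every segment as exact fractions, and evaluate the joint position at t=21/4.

  seg 0: a=-4 b=125/162 c=0 d=-17/1458
  seg 1: a=-2 b=37/81 c=-17/162 d=31/1458
  seg 2: a=-1 b=65/162 c=7/81 d=1/1458
  seg 3: a=1 b=76/81 c=5/54 d=-5/162
S(21/4) = -1453/1152

Δ: Δ0=2/3, Δ1=1/3, Δ2=2/3, Δ3=1
row 1: diag=12, rhs=-2; c'=1/4, d'=-1/6
row 2: denom=12−3·1/4=45/4; d'=(2−3·-1/6)/(45/4)=2/9
row 3: denom=8−3·4/15=36/5; d'=(2−3·2/9)/(36/5)=5/27
back: M3=5/27
back: M2=2/9−4/15·5/27=14/81
back: M1=-1/6−1/4·14/81=-17/81
M: M0=0, M1=-17/81, M2=14/81, M3=5/27, M4=0
seg 0: a=-4, c=M0/2=0, d=(M1−M0)/(6·3)=-17/1458, b=Δ0−h0·(2M0+M1)/6=125/162
seg 1: a=-2, c=M1/2=-17/162, d=(M2−M1)/(6·3)=31/1458, b=Δ1−h1·(2M1+M2)/6=37/81
seg 2: a=-1, c=M2/2=7/81, d=(M3−M2)/(6·3)=1/1458, b=Δ2−h2·(2M2+M3)/6=65/162
seg 3: a=1, c=M3/2=5/54, d=(M4−M3)/(6·1)=-5/162, b=Δ3−h3·(2M3+M4)/6=76/81
t_q=21/4 → seg 1, τ=9/4; S=-2+37/81·τ+-17/162·τ²+31/1458·τ³=-1453/1152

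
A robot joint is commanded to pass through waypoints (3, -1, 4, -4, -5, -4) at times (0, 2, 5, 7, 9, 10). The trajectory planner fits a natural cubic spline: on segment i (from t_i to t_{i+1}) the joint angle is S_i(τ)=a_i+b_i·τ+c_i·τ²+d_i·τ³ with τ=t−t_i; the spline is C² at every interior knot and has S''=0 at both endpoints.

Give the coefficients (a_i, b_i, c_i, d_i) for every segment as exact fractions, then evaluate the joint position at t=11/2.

Δ: Δ0=-2, Δ1=5/3, Δ2=-4, Δ3=-1/2, Δ4=1
row 1: diag=10, rhs=22; c'=3/10, d'=11/5
row 2: denom=10−3·3/10=91/10; d'=(-34−3·11/5)/(91/10)=-58/13
row 3: denom=8−2·20/91=688/91; d'=(21−2·-58/13)/(688/91)=2723/688
row 4: denom=6−2·91/344=941/172; d'=(9−2·2723/688)/(941/172)=373/1882
back: M4=373/1882
back: M3=2723/688−91/344·373/1882=3675/941
back: M2=-58/13−20/91·3675/941=-5006/941
back: M1=11/5−3/10·-5006/941=3572/941
M: M0=0, M1=3572/941, M2=-5006/941, M3=3675/941, M4=373/1882, M5=0
seg 0: a=3, c=M0/2=0, d=(M1−M0)/(6·2)=893/2823, b=Δ0−h0·(2M0+M1)/6=-9218/2823
seg 1: a=-1, c=M1/2=1786/941, d=(M2−M1)/(6·3)=-4289/8469, b=Δ1−h1·(2M1+M2)/6=1498/2823
seg 2: a=4, c=M2/2=-2503/941, d=(M3−M2)/(6·2)=8681/11292, b=Δ2−h2·(2M2+M3)/6=-4955/2823
seg 3: a=-4, c=M3/2=3675/1882, d=(M4−M3)/(6·2)=-6977/22584, b=Δ3−h3·(2M3+M4)/6=-8948/2823
seg 4: a=-5, c=M4/2=373/3764, d=(M5−M4)/(6·1)=-373/11292, b=Δ4−h4·(2M4+M5)/6=5273/5646
t_q=11/2 → seg 2, τ=1/2; S=4+-4955/2823·τ+-2503/941·τ²+8681/11292·τ³=76891/30112

  seg 0: a=3 b=-9218/2823 c=0 d=893/2823
  seg 1: a=-1 b=1498/2823 c=1786/941 d=-4289/8469
  seg 2: a=4 b=-4955/2823 c=-2503/941 d=8681/11292
  seg 3: a=-4 b=-8948/2823 c=3675/1882 d=-6977/22584
  seg 4: a=-5 b=5273/5646 c=373/3764 d=-373/11292
S(11/2) = 76891/30112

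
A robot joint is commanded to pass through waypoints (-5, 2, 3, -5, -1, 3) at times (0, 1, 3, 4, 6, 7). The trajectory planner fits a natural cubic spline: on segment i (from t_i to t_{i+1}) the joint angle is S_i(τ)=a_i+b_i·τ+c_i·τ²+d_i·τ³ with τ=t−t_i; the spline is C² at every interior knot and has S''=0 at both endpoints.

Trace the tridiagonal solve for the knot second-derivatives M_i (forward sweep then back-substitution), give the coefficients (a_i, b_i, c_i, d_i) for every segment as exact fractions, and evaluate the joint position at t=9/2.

Δ: Δ0=7, Δ1=1/2, Δ2=-8, Δ3=2, Δ4=4
row 1: diag=6, rhs=-39; c'=1/3, d'=-13/2
row 2: denom=6−2·1/3=16/3; d'=(-51−2·-13/2)/(16/3)=-57/8
row 3: denom=6−1·3/16=93/16; d'=(60−1·-57/8)/(93/16)=358/31
row 4: denom=6−2·32/93=494/93; d'=(12−2·358/31)/(494/93)=-516/247
back: M4=-516/247
back: M3=358/31−32/93·-516/247=3030/247
back: M2=-57/8−3/16·3030/247=-2328/247
back: M1=-13/2−1/3·-2328/247=-1659/494
M: M0=0, M1=-1659/494, M2=-2328/247, M3=3030/247, M4=-516/247, M5=0
seg 0: a=-5, c=M0/2=0, d=(M1−M0)/(6·1)=-553/988, b=Δ0−h0·(2M0+M1)/6=7469/988
seg 1: a=2, c=M1/2=-1659/988, d=(M2−M1)/(6·2)=-999/1976, b=Δ1−h1·(2M1+M2)/6=2905/494
seg 2: a=3, c=M2/2=-1164/247, d=(M3−M2)/(6·1)=47/13, b=Δ2−h2·(2M2+M3)/6=-1705/247
seg 3: a=-5, c=M3/2=1515/247, d=(M4−M3)/(6·2)=-591/494, b=Δ3−h3·(2M3+M4)/6=-1354/247
seg 4: a=-1, c=M4/2=-258/247, d=(M5−M4)/(6·1)=86/247, b=Δ4−h4·(2M4+M5)/6=1160/247
t_q=9/2 → seg 3, τ=1/2; S=-5+-1354/247·τ+1515/247·τ²+-591/494·τ³=-25123/3952

  seg 0: a=-5 b=7469/988 c=0 d=-553/988
  seg 1: a=2 b=2905/494 c=-1659/988 d=-999/1976
  seg 2: a=3 b=-1705/247 c=-1164/247 d=47/13
  seg 3: a=-5 b=-1354/247 c=1515/247 d=-591/494
  seg 4: a=-1 b=1160/247 c=-258/247 d=86/247
S(9/2) = -25123/3952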